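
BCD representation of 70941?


Each digit → 4-bit binary:
  7 → 0111
  0 → 0000
  9 → 1001
  4 → 0100
  1 → 0001
= 0111 0000 1001 0100 0001


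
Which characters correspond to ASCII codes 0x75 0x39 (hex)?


Codes (hex): 0x75 0x39
Per-code ASCII lookup:
  0x75 = 117  (range 97-122: lowercase, 117 - 97 = 20) → 'u'
  0x39 = 57  (range 48-57: digits, 57 - 48 = 9) → '9'
= 'u9'


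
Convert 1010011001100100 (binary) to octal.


Group into 3-bit groups: 001010011001100100
  001 = 1
  010 = 2
  011 = 3
  001 = 1
  100 = 4
  100 = 4
= 0o123144


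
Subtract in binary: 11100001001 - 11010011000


Align and subtract column by column (LSB to MSB, borrowing when needed):
  11100001001
- 11010011000
  -----------
  col 0: (1 - 0 borrow-in) - 0 → 1 - 0 = 1, borrow out 0
  col 1: (0 - 0 borrow-in) - 0 → 0 - 0 = 0, borrow out 0
  col 2: (0 - 0 borrow-in) - 0 → 0 - 0 = 0, borrow out 0
  col 3: (1 - 0 borrow-in) - 1 → 1 - 1 = 0, borrow out 0
  col 4: (0 - 0 borrow-in) - 1 → borrow from next column: (0+2) - 1 = 1, borrow out 1
  col 5: (0 - 1 borrow-in) - 0 → borrow from next column: (-1+2) - 0 = 1, borrow out 1
  col 6: (0 - 1 borrow-in) - 0 → borrow from next column: (-1+2) - 0 = 1, borrow out 1
  col 7: (0 - 1 borrow-in) - 1 → borrow from next column: (-1+2) - 1 = 0, borrow out 1
  col 8: (1 - 1 borrow-in) - 0 → 0 - 0 = 0, borrow out 0
  col 9: (1 - 0 borrow-in) - 1 → 1 - 1 = 0, borrow out 0
  col 10: (1 - 0 borrow-in) - 1 → 1 - 1 = 0, borrow out 0
Reading bits MSB→LSB: 00001110001
Strip leading zeros: 1110001
= 1110001


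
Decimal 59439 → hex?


Divide by 16 repeatedly:
59439 ÷ 16 = 3714 remainder 15 (F)
3714 ÷ 16 = 232 remainder 2 (2)
232 ÷ 16 = 14 remainder 8 (8)
14 ÷ 16 = 0 remainder 14 (E)
Reading remainders bottom-up:
= 0xE82F


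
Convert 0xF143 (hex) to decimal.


Positional values:
Position 0: 3 × 16^0 = 3 × 1 = 3
Position 1: 4 × 16^1 = 4 × 16 = 64
Position 2: 1 × 16^2 = 1 × 256 = 256
Position 3: F × 16^3 = 15 × 4096 = 61440
Sum = 3 + 64 + 256 + 61440
= 61763


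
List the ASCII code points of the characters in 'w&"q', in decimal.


String: 'w&"q'  (4 characters)
Per-character ASCII lookup:
  'w': lowercase starts at 97: 'w' = 97 + 22 = 119
  '&': special character: '&' = 38
  '"': special character: '"' = 34
  'q': lowercase starts at 97: 'q' = 97 + 16 = 113
= 119 38 34 113


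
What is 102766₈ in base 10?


Positional values:
Position 0: 6 × 8^0 = 6
Position 1: 6 × 8^1 = 48
Position 2: 7 × 8^2 = 448
Position 3: 2 × 8^3 = 1024
Position 4: 0 × 8^4 = 0
Position 5: 1 × 8^5 = 32768
Sum = 6 + 48 + 448 + 1024 + 0 + 32768
= 34294


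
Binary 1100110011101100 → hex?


Group into 4-bit nibbles: 1100110011101100
  1100 = C
  1100 = C
  1110 = E
  1100 = C
= 0xCCEC


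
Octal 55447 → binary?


Each octal digit → 3 binary bits:
  5 = 101
  5 = 101
  4 = 100
  4 = 100
  7 = 111
Concatenate: 101 101 100 100 111
= 101101100100111


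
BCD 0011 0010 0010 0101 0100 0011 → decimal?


Each 4-bit group → digit:
  0011 → 3
  0010 → 2
  0010 → 2
  0101 → 5
  0100 → 4
  0011 → 3
= 322543


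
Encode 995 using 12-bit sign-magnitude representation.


Sign bit: 0 (positive)
Magnitude: 995 = 01111100011
= 001111100011


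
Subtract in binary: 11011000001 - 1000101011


Align and subtract column by column (LSB to MSB, borrowing when needed):
  11011000001
- 01000101011
  -----------
  col 0: (1 - 0 borrow-in) - 1 → 1 - 1 = 0, borrow out 0
  col 1: (0 - 0 borrow-in) - 1 → borrow from next column: (0+2) - 1 = 1, borrow out 1
  col 2: (0 - 1 borrow-in) - 0 → borrow from next column: (-1+2) - 0 = 1, borrow out 1
  col 3: (0 - 1 borrow-in) - 1 → borrow from next column: (-1+2) - 1 = 0, borrow out 1
  col 4: (0 - 1 borrow-in) - 0 → borrow from next column: (-1+2) - 0 = 1, borrow out 1
  col 5: (0 - 1 borrow-in) - 1 → borrow from next column: (-1+2) - 1 = 0, borrow out 1
  col 6: (1 - 1 borrow-in) - 0 → 0 - 0 = 0, borrow out 0
  col 7: (1 - 0 borrow-in) - 0 → 1 - 0 = 1, borrow out 0
  col 8: (0 - 0 borrow-in) - 0 → 0 - 0 = 0, borrow out 0
  col 9: (1 - 0 borrow-in) - 1 → 1 - 1 = 0, borrow out 0
  col 10: (1 - 0 borrow-in) - 0 → 1 - 0 = 1, borrow out 0
Reading bits MSB→LSB: 10010010110
Strip leading zeros: 10010010110
= 10010010110


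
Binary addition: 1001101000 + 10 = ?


Align and add column by column (LSB to MSB, carry propagating):
  01001101000
+ 00000000010
  -----------
  col 0: 0 + 0 + 0 (carry in) = 0 → bit 0, carry out 0
  col 1: 0 + 1 + 0 (carry in) = 1 → bit 1, carry out 0
  col 2: 0 + 0 + 0 (carry in) = 0 → bit 0, carry out 0
  col 3: 1 + 0 + 0 (carry in) = 1 → bit 1, carry out 0
  col 4: 0 + 0 + 0 (carry in) = 0 → bit 0, carry out 0
  col 5: 1 + 0 + 0 (carry in) = 1 → bit 1, carry out 0
  col 6: 1 + 0 + 0 (carry in) = 1 → bit 1, carry out 0
  col 7: 0 + 0 + 0 (carry in) = 0 → bit 0, carry out 0
  col 8: 0 + 0 + 0 (carry in) = 0 → bit 0, carry out 0
  col 9: 1 + 0 + 0 (carry in) = 1 → bit 1, carry out 0
  col 10: 0 + 0 + 0 (carry in) = 0 → bit 0, carry out 0
Reading bits MSB→LSB: 01001101010
Strip leading zeros: 1001101010
= 1001101010


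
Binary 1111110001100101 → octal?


Group into 3-bit groups: 001111110001100101
  001 = 1
  111 = 7
  110 = 6
  001 = 1
  100 = 4
  101 = 5
= 0o176145


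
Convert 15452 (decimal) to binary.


Divide by 2 repeatedly:
15452 ÷ 2 = 7726 remainder 0
7726 ÷ 2 = 3863 remainder 0
3863 ÷ 2 = 1931 remainder 1
1931 ÷ 2 = 965 remainder 1
965 ÷ 2 = 482 remainder 1
482 ÷ 2 = 241 remainder 0
241 ÷ 2 = 120 remainder 1
120 ÷ 2 = 60 remainder 0
60 ÷ 2 = 30 remainder 0
30 ÷ 2 = 15 remainder 0
15 ÷ 2 = 7 remainder 1
7 ÷ 2 = 3 remainder 1
3 ÷ 2 = 1 remainder 1
1 ÷ 2 = 0 remainder 1
Reading remainders bottom-up:
= 11110001011100


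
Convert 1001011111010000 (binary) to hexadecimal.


Group into 4-bit nibbles: 1001011111010000
  1001 = 9
  0111 = 7
  1101 = D
  0000 = 0
= 0x97D0


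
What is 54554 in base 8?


Divide by 8 repeatedly:
54554 ÷ 8 = 6819 remainder 2
6819 ÷ 8 = 852 remainder 3
852 ÷ 8 = 106 remainder 4
106 ÷ 8 = 13 remainder 2
13 ÷ 8 = 1 remainder 5
1 ÷ 8 = 0 remainder 1
Reading remainders bottom-up:
= 0o152432


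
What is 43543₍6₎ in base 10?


Positional values (base 6):
  3 × 6^0 = 3 × 1 = 3
  4 × 6^1 = 4 × 6 = 24
  5 × 6^2 = 5 × 36 = 180
  3 × 6^3 = 3 × 216 = 648
  4 × 6^4 = 4 × 1296 = 5184
Sum = 3 + 24 + 180 + 648 + 5184
= 6039


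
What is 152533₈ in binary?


Each octal digit → 3 binary bits:
  1 = 001
  5 = 101
  2 = 010
  5 = 101
  3 = 011
  3 = 011
Concatenate: 001 101 010 101 011 011
= 001101010101011011


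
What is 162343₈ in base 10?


Positional values:
Position 0: 3 × 8^0 = 3
Position 1: 4 × 8^1 = 32
Position 2: 3 × 8^2 = 192
Position 3: 2 × 8^3 = 1024
Position 4: 6 × 8^4 = 24576
Position 5: 1 × 8^5 = 32768
Sum = 3 + 32 + 192 + 1024 + 24576 + 32768
= 58595


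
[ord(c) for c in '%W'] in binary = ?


String: '%W'  (2 characters)
Per-character ASCII lookup:
  '%': special character: '%' = 37 → 100101
  'W': uppercase starts at 65: 'W' = 65 + 22 = 87 → 1010111
= 100101 1010111


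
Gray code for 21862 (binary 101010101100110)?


Binary: 101010101100110
Gray code: G = B XOR (B >> 1)
B >> 1 = 010101010110011
101010101100110 XOR 010101010110011:
  1 XOR 0 = 1
  0 XOR 1 = 1
  1 XOR 0 = 1
  0 XOR 1 = 1
  1 XOR 0 = 1
  0 XOR 1 = 1
  1 XOR 0 = 1
  0 XOR 1 = 1
  1 XOR 0 = 1
  1 XOR 1 = 0
  0 XOR 1 = 1
  0 XOR 0 = 0
  1 XOR 0 = 1
  1 XOR 1 = 0
  0 XOR 1 = 1
= 111111111010101


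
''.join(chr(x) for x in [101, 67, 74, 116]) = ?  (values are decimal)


Codes (decimal): 101 67 74 116
Per-code ASCII lookup:
  101  (range 97-122: lowercase, 101 - 97 = 4) → 'e'
  67  (range 65-90: uppercase, 67 - 65 = 2) → 'C'
  74  (range 65-90: uppercase, 74 - 65 = 9) → 'J'
  116  (range 97-122: lowercase, 116 - 97 = 19) → 't'
= 'eCJt'


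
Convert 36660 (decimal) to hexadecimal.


Divide by 16 repeatedly:
36660 ÷ 16 = 2291 remainder 4 (4)
2291 ÷ 16 = 143 remainder 3 (3)
143 ÷ 16 = 8 remainder 15 (F)
8 ÷ 16 = 0 remainder 8 (8)
Reading remainders bottom-up:
= 0x8F34


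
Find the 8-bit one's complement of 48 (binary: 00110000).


Original: 00110000
Invert all bits:
  bit 0: 0 → 1
  bit 1: 0 → 1
  bit 2: 1 → 0
  bit 3: 1 → 0
  bit 4: 0 → 1
  bit 5: 0 → 1
  bit 6: 0 → 1
  bit 7: 0 → 1
= 11001111


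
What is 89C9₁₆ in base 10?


Positional values:
Position 0: 9 × 16^0 = 9 × 1 = 9
Position 1: C × 16^1 = 12 × 16 = 192
Position 2: 9 × 16^2 = 9 × 256 = 2304
Position 3: 8 × 16^3 = 8 × 4096 = 32768
Sum = 9 + 192 + 2304 + 32768
= 35273


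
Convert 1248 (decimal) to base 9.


Divide by 9 repeatedly:
1248 ÷ 9 = 138 remainder 6
138 ÷ 9 = 15 remainder 3
15 ÷ 9 = 1 remainder 6
1 ÷ 9 = 0 remainder 1
Reading remainders bottom-up:
= 1636


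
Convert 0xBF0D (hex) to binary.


Each hex digit → 4 binary bits:
  B = 1011
  F = 1111
  0 = 0000
  D = 1101
Concatenate: 1011 1111 0000 1101
= 1011111100001101


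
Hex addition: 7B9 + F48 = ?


Align and add column by column (LSB to MSB, each column mod 16 with carry):
  07B9
+ 0F48
  ----
  col 0: 9(9) + 8(8) + 0 (carry in) = 17 → 1(1), carry out 1
  col 1: B(11) + 4(4) + 1 (carry in) = 16 → 0(0), carry out 1
  col 2: 7(7) + F(15) + 1 (carry in) = 23 → 7(7), carry out 1
  col 3: 0(0) + 0(0) + 1 (carry in) = 1 → 1(1), carry out 0
Reading digits MSB→LSB: 1701
Strip leading zeros: 1701
= 0x1701


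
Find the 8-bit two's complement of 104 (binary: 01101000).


Original: 01101000
Step 1 - Invert all bits: 10010111
Step 2 - Add 1: 10010111 + 1
= 10011000 (represents -104)


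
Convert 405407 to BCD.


Each digit → 4-bit binary:
  4 → 0100
  0 → 0000
  5 → 0101
  4 → 0100
  0 → 0000
  7 → 0111
= 0100 0000 0101 0100 0000 0111


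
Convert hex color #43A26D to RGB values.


Hex: #43A26D
R = 43₁₆ = 67
G = A2₁₆ = 162
B = 6D₁₆ = 109
= RGB(67, 162, 109)


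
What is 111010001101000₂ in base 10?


Positional values:
Bit 3: 1 × 2^3 = 8
Bit 5: 1 × 2^5 = 32
Bit 6: 1 × 2^6 = 64
Bit 10: 1 × 2^10 = 1024
Bit 12: 1 × 2^12 = 4096
Bit 13: 1 × 2^13 = 8192
Bit 14: 1 × 2^14 = 16384
Sum = 8 + 32 + 64 + 1024 + 4096 + 8192 + 16384
= 29800


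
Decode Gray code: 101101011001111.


Gray code: 101101011001111
MSB stays the same: 1
Each subsequent bit = prev_binary XOR current_gray:
  B[1] = 1 XOR 0 = 1
  B[2] = 1 XOR 1 = 0
  B[3] = 0 XOR 1 = 1
  B[4] = 1 XOR 0 = 1
  B[5] = 1 XOR 1 = 0
  B[6] = 0 XOR 0 = 0
  B[7] = 0 XOR 1 = 1
  B[8] = 1 XOR 1 = 0
  B[9] = 0 XOR 0 = 0
  B[10] = 0 XOR 0 = 0
  B[11] = 0 XOR 1 = 1
  B[12] = 1 XOR 1 = 0
  B[13] = 0 XOR 1 = 1
  B[14] = 1 XOR 1 = 0
= 110110010001010 (27786 decimal)


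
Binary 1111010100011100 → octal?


Group into 3-bit groups: 001111010100011100
  001 = 1
  111 = 7
  010 = 2
  100 = 4
  011 = 3
  100 = 4
= 0o172434


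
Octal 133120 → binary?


Each octal digit → 3 binary bits:
  1 = 001
  3 = 011
  3 = 011
  1 = 001
  2 = 010
  0 = 000
Concatenate: 001 011 011 001 010 000
= 001011011001010000


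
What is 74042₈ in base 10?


Positional values:
Position 0: 2 × 8^0 = 2
Position 1: 4 × 8^1 = 32
Position 2: 0 × 8^2 = 0
Position 3: 4 × 8^3 = 2048
Position 4: 7 × 8^4 = 28672
Sum = 2 + 32 + 0 + 2048 + 28672
= 30754


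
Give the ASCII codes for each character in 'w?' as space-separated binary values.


String: 'w?'  (2 characters)
Per-character ASCII lookup:
  'w': lowercase starts at 97: 'w' = 97 + 22 = 119 → 1110111
  '?': special character: '?' = 63 → 111111
= 1110111 111111


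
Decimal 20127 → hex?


Divide by 16 repeatedly:
20127 ÷ 16 = 1257 remainder 15 (F)
1257 ÷ 16 = 78 remainder 9 (9)
78 ÷ 16 = 4 remainder 14 (E)
4 ÷ 16 = 0 remainder 4 (4)
Reading remainders bottom-up:
= 0x4E9F


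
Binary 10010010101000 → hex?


Group into 4-bit nibbles: 0010010010101000
  0010 = 2
  0100 = 4
  1010 = A
  1000 = 8
= 0x24A8


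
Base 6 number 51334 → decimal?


Positional values (base 6):
  4 × 6^0 = 4 × 1 = 4
  3 × 6^1 = 3 × 6 = 18
  3 × 6^2 = 3 × 36 = 108
  1 × 6^3 = 1 × 216 = 216
  5 × 6^4 = 5 × 1296 = 6480
Sum = 4 + 18 + 108 + 216 + 6480
= 6826


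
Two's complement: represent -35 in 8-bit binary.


Original: 00100011
Step 1 - Invert all bits: 11011100
Step 2 - Add 1: 11011100 + 1
= 11011101 (represents -35)


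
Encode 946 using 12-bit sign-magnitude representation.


Sign bit: 0 (positive)
Magnitude: 946 = 01110110010
= 001110110010


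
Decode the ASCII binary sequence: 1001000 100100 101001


Codes (binary): 1001000 100100 101001
Per-code ASCII lookup:
  1001000 = 72  (range 65-90: uppercase, 72 - 65 = 7) → 'H'
  100100 = 36  (special character) → '$'
  101001 = 41  (special character) → ')'
= 'H$)'


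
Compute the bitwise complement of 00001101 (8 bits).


Original: 00001101
Invert all bits:
  bit 0: 0 → 1
  bit 1: 0 → 1
  bit 2: 0 → 1
  bit 3: 0 → 1
  bit 4: 1 → 0
  bit 5: 1 → 0
  bit 6: 0 → 1
  bit 7: 1 → 0
= 11110010


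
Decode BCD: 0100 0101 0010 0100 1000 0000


Each 4-bit group → digit:
  0100 → 4
  0101 → 5
  0010 → 2
  0100 → 4
  1000 → 8
  0000 → 0
= 452480


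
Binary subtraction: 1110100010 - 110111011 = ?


Align and subtract column by column (LSB to MSB, borrowing when needed):
  1110100010
- 0110111011
  ----------
  col 0: (0 - 0 borrow-in) - 1 → borrow from next column: (0+2) - 1 = 1, borrow out 1
  col 1: (1 - 1 borrow-in) - 1 → borrow from next column: (0+2) - 1 = 1, borrow out 1
  col 2: (0 - 1 borrow-in) - 0 → borrow from next column: (-1+2) - 0 = 1, borrow out 1
  col 3: (0 - 1 borrow-in) - 1 → borrow from next column: (-1+2) - 1 = 0, borrow out 1
  col 4: (0 - 1 borrow-in) - 1 → borrow from next column: (-1+2) - 1 = 0, borrow out 1
  col 5: (1 - 1 borrow-in) - 1 → borrow from next column: (0+2) - 1 = 1, borrow out 1
  col 6: (0 - 1 borrow-in) - 0 → borrow from next column: (-1+2) - 0 = 1, borrow out 1
  col 7: (1 - 1 borrow-in) - 1 → borrow from next column: (0+2) - 1 = 1, borrow out 1
  col 8: (1 - 1 borrow-in) - 1 → borrow from next column: (0+2) - 1 = 1, borrow out 1
  col 9: (1 - 1 borrow-in) - 0 → 0 - 0 = 0, borrow out 0
Reading bits MSB→LSB: 0111100111
Strip leading zeros: 111100111
= 111100111


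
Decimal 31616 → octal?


Divide by 8 repeatedly:
31616 ÷ 8 = 3952 remainder 0
3952 ÷ 8 = 494 remainder 0
494 ÷ 8 = 61 remainder 6
61 ÷ 8 = 7 remainder 5
7 ÷ 8 = 0 remainder 7
Reading remainders bottom-up:
= 0o75600


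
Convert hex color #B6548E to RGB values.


Hex: #B6548E
R = B6₁₆ = 182
G = 54₁₆ = 84
B = 8E₁₆ = 142
= RGB(182, 84, 142)


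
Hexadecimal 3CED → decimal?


Positional values:
Position 0: D × 16^0 = 13 × 1 = 13
Position 1: E × 16^1 = 14 × 16 = 224
Position 2: C × 16^2 = 12 × 256 = 3072
Position 3: 3 × 16^3 = 3 × 4096 = 12288
Sum = 13 + 224 + 3072 + 12288
= 15597


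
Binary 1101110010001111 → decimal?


Positional values:
Bit 0: 1 × 2^0 = 1
Bit 1: 1 × 2^1 = 2
Bit 2: 1 × 2^2 = 4
Bit 3: 1 × 2^3 = 8
Bit 7: 1 × 2^7 = 128
Bit 10: 1 × 2^10 = 1024
Bit 11: 1 × 2^11 = 2048
Bit 12: 1 × 2^12 = 4096
Bit 14: 1 × 2^14 = 16384
Bit 15: 1 × 2^15 = 32768
Sum = 1 + 2 + 4 + 8 + 128 + 1024 + 2048 + 4096 + 16384 + 32768
= 56463


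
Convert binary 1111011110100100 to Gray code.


Binary: 1111011110100100
Gray code: G = B XOR (B >> 1)
B >> 1 = 0111101111010010
1111011110100100 XOR 0111101111010010:
  1 XOR 0 = 1
  1 XOR 1 = 0
  1 XOR 1 = 0
  1 XOR 1 = 0
  0 XOR 1 = 1
  1 XOR 0 = 1
  1 XOR 1 = 0
  1 XOR 1 = 0
  1 XOR 1 = 0
  0 XOR 1 = 1
  1 XOR 0 = 1
  0 XOR 1 = 1
  0 XOR 0 = 0
  1 XOR 0 = 1
  0 XOR 1 = 1
  0 XOR 0 = 0
= 1000110001110110


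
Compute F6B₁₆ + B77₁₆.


Align and add column by column (LSB to MSB, each column mod 16 with carry):
  0F6B
+ 0B77
  ----
  col 0: B(11) + 7(7) + 0 (carry in) = 18 → 2(2), carry out 1
  col 1: 6(6) + 7(7) + 1 (carry in) = 14 → E(14), carry out 0
  col 2: F(15) + B(11) + 0 (carry in) = 26 → A(10), carry out 1
  col 3: 0(0) + 0(0) + 1 (carry in) = 1 → 1(1), carry out 0
Reading digits MSB→LSB: 1AE2
Strip leading zeros: 1AE2
= 0x1AE2


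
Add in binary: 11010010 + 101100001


Align and add column by column (LSB to MSB, carry propagating):
  0011010010
+ 0101100001
  ----------
  col 0: 0 + 1 + 0 (carry in) = 1 → bit 1, carry out 0
  col 1: 1 + 0 + 0 (carry in) = 1 → bit 1, carry out 0
  col 2: 0 + 0 + 0 (carry in) = 0 → bit 0, carry out 0
  col 3: 0 + 0 + 0 (carry in) = 0 → bit 0, carry out 0
  col 4: 1 + 0 + 0 (carry in) = 1 → bit 1, carry out 0
  col 5: 0 + 1 + 0 (carry in) = 1 → bit 1, carry out 0
  col 6: 1 + 1 + 0 (carry in) = 2 → bit 0, carry out 1
  col 7: 1 + 0 + 1 (carry in) = 2 → bit 0, carry out 1
  col 8: 0 + 1 + 1 (carry in) = 2 → bit 0, carry out 1
  col 9: 0 + 0 + 1 (carry in) = 1 → bit 1, carry out 0
Reading bits MSB→LSB: 1000110011
Strip leading zeros: 1000110011
= 1000110011


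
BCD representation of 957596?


Each digit → 4-bit binary:
  9 → 1001
  5 → 0101
  7 → 0111
  5 → 0101
  9 → 1001
  6 → 0110
= 1001 0101 0111 0101 1001 0110


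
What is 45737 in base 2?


Divide by 2 repeatedly:
45737 ÷ 2 = 22868 remainder 1
22868 ÷ 2 = 11434 remainder 0
11434 ÷ 2 = 5717 remainder 0
5717 ÷ 2 = 2858 remainder 1
2858 ÷ 2 = 1429 remainder 0
1429 ÷ 2 = 714 remainder 1
714 ÷ 2 = 357 remainder 0
357 ÷ 2 = 178 remainder 1
178 ÷ 2 = 89 remainder 0
89 ÷ 2 = 44 remainder 1
44 ÷ 2 = 22 remainder 0
22 ÷ 2 = 11 remainder 0
11 ÷ 2 = 5 remainder 1
5 ÷ 2 = 2 remainder 1
2 ÷ 2 = 1 remainder 0
1 ÷ 2 = 0 remainder 1
Reading remainders bottom-up:
= 1011001010101001


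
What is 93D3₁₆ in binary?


Each hex digit → 4 binary bits:
  9 = 1001
  3 = 0011
  D = 1101
  3 = 0011
Concatenate: 1001 0011 1101 0011
= 1001001111010011


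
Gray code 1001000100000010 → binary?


Gray code: 1001000100000010
MSB stays the same: 1
Each subsequent bit = prev_binary XOR current_gray:
  B[1] = 1 XOR 0 = 1
  B[2] = 1 XOR 0 = 1
  B[3] = 1 XOR 1 = 0
  B[4] = 0 XOR 0 = 0
  B[5] = 0 XOR 0 = 0
  B[6] = 0 XOR 0 = 0
  B[7] = 0 XOR 1 = 1
  B[8] = 1 XOR 0 = 1
  B[9] = 1 XOR 0 = 1
  B[10] = 1 XOR 0 = 1
  B[11] = 1 XOR 0 = 1
  B[12] = 1 XOR 0 = 1
  B[13] = 1 XOR 0 = 1
  B[14] = 1 XOR 1 = 0
  B[15] = 0 XOR 0 = 0
= 1110000111111100 (57852 decimal)


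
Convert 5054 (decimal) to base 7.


Divide by 7 repeatedly:
5054 ÷ 7 = 722 remainder 0
722 ÷ 7 = 103 remainder 1
103 ÷ 7 = 14 remainder 5
14 ÷ 7 = 2 remainder 0
2 ÷ 7 = 0 remainder 2
Reading remainders bottom-up:
= 20510


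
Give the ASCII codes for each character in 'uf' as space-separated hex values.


String: 'uf'  (2 characters)
Per-character ASCII lookup:
  'u': lowercase starts at 97: 'u' = 97 + 20 = 117 → 0x75
  'f': lowercase starts at 97: 'f' = 97 + 5 = 102 → 0x66
= 0x75 0x66


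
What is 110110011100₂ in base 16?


Group into 4-bit nibbles: 110110011100
  1101 = D
  1001 = 9
  1100 = C
= 0xD9C


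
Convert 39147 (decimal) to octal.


Divide by 8 repeatedly:
39147 ÷ 8 = 4893 remainder 3
4893 ÷ 8 = 611 remainder 5
611 ÷ 8 = 76 remainder 3
76 ÷ 8 = 9 remainder 4
9 ÷ 8 = 1 remainder 1
1 ÷ 8 = 0 remainder 1
Reading remainders bottom-up:
= 0o114353


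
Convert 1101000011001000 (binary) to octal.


Group into 3-bit groups: 001101000011001000
  001 = 1
  101 = 5
  000 = 0
  011 = 3
  001 = 1
  000 = 0
= 0o150310


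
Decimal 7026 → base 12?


Divide by 12 repeatedly:
7026 ÷ 12 = 585 remainder 6
585 ÷ 12 = 48 remainder 9
48 ÷ 12 = 4 remainder 0
4 ÷ 12 = 0 remainder 4
Reading remainders bottom-up:
= 4096


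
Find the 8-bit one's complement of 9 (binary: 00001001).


Original: 00001001
Invert all bits:
  bit 0: 0 → 1
  bit 1: 0 → 1
  bit 2: 0 → 1
  bit 3: 0 → 1
  bit 4: 1 → 0
  bit 5: 0 → 1
  bit 6: 0 → 1
  bit 7: 1 → 0
= 11110110


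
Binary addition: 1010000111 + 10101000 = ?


Align and add column by column (LSB to MSB, carry propagating):
  01010000111
+ 00010101000
  -----------
  col 0: 1 + 0 + 0 (carry in) = 1 → bit 1, carry out 0
  col 1: 1 + 0 + 0 (carry in) = 1 → bit 1, carry out 0
  col 2: 1 + 0 + 0 (carry in) = 1 → bit 1, carry out 0
  col 3: 0 + 1 + 0 (carry in) = 1 → bit 1, carry out 0
  col 4: 0 + 0 + 0 (carry in) = 0 → bit 0, carry out 0
  col 5: 0 + 1 + 0 (carry in) = 1 → bit 1, carry out 0
  col 6: 0 + 0 + 0 (carry in) = 0 → bit 0, carry out 0
  col 7: 1 + 1 + 0 (carry in) = 2 → bit 0, carry out 1
  col 8: 0 + 0 + 1 (carry in) = 1 → bit 1, carry out 0
  col 9: 1 + 0 + 0 (carry in) = 1 → bit 1, carry out 0
  col 10: 0 + 0 + 0 (carry in) = 0 → bit 0, carry out 0
Reading bits MSB→LSB: 01100101111
Strip leading zeros: 1100101111
= 1100101111


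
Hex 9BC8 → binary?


Each hex digit → 4 binary bits:
  9 = 1001
  B = 1011
  C = 1100
  8 = 1000
Concatenate: 1001 1011 1100 1000
= 1001101111001000


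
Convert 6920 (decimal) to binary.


Divide by 2 repeatedly:
6920 ÷ 2 = 3460 remainder 0
3460 ÷ 2 = 1730 remainder 0
1730 ÷ 2 = 865 remainder 0
865 ÷ 2 = 432 remainder 1
432 ÷ 2 = 216 remainder 0
216 ÷ 2 = 108 remainder 0
108 ÷ 2 = 54 remainder 0
54 ÷ 2 = 27 remainder 0
27 ÷ 2 = 13 remainder 1
13 ÷ 2 = 6 remainder 1
6 ÷ 2 = 3 remainder 0
3 ÷ 2 = 1 remainder 1
1 ÷ 2 = 0 remainder 1
Reading remainders bottom-up:
= 1101100001000


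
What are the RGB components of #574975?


Hex: #574975
R = 57₁₆ = 87
G = 49₁₆ = 73
B = 75₁₆ = 117
= RGB(87, 73, 117)


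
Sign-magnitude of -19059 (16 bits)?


Sign bit: 1 (negative)
Magnitude: 19059 = 100101001110011
= 1100101001110011


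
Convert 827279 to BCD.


Each digit → 4-bit binary:
  8 → 1000
  2 → 0010
  7 → 0111
  2 → 0010
  7 → 0111
  9 → 1001
= 1000 0010 0111 0010 0111 1001


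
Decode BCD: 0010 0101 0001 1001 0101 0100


Each 4-bit group → digit:
  0010 → 2
  0101 → 5
  0001 → 1
  1001 → 9
  0101 → 5
  0100 → 4
= 251954


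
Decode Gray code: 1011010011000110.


Gray code: 1011010011000110
MSB stays the same: 1
Each subsequent bit = prev_binary XOR current_gray:
  B[1] = 1 XOR 0 = 1
  B[2] = 1 XOR 1 = 0
  B[3] = 0 XOR 1 = 1
  B[4] = 1 XOR 0 = 1
  B[5] = 1 XOR 1 = 0
  B[6] = 0 XOR 0 = 0
  B[7] = 0 XOR 0 = 0
  B[8] = 0 XOR 1 = 1
  B[9] = 1 XOR 1 = 0
  B[10] = 0 XOR 0 = 0
  B[11] = 0 XOR 0 = 0
  B[12] = 0 XOR 0 = 0
  B[13] = 0 XOR 1 = 1
  B[14] = 1 XOR 1 = 0
  B[15] = 0 XOR 0 = 0
= 1101100010000100 (55428 decimal)


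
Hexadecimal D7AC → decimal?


Positional values:
Position 0: C × 16^0 = 12 × 1 = 12
Position 1: A × 16^1 = 10 × 16 = 160
Position 2: 7 × 16^2 = 7 × 256 = 1792
Position 3: D × 16^3 = 13 × 4096 = 53248
Sum = 12 + 160 + 1792 + 53248
= 55212


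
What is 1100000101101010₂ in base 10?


Positional values:
Bit 1: 1 × 2^1 = 2
Bit 3: 1 × 2^3 = 8
Bit 5: 1 × 2^5 = 32
Bit 6: 1 × 2^6 = 64
Bit 8: 1 × 2^8 = 256
Bit 14: 1 × 2^14 = 16384
Bit 15: 1 × 2^15 = 32768
Sum = 2 + 8 + 32 + 64 + 256 + 16384 + 32768
= 49514


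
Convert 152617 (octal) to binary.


Each octal digit → 3 binary bits:
  1 = 001
  5 = 101
  2 = 010
  6 = 110
  1 = 001
  7 = 111
Concatenate: 001 101 010 110 001 111
= 001101010110001111


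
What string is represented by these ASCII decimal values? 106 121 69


Codes (decimal): 106 121 69
Per-code ASCII lookup:
  106  (range 97-122: lowercase, 106 - 97 = 9) → 'j'
  121  (range 97-122: lowercase, 121 - 97 = 24) → 'y'
  69  (range 65-90: uppercase, 69 - 65 = 4) → 'E'
= 'jyE'


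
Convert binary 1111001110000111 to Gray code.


Binary: 1111001110000111
Gray code: G = B XOR (B >> 1)
B >> 1 = 0111100111000011
1111001110000111 XOR 0111100111000011:
  1 XOR 0 = 1
  1 XOR 1 = 0
  1 XOR 1 = 0
  1 XOR 1 = 0
  0 XOR 1 = 1
  0 XOR 0 = 0
  1 XOR 0 = 1
  1 XOR 1 = 0
  1 XOR 1 = 0
  0 XOR 1 = 1
  0 XOR 0 = 0
  0 XOR 0 = 0
  0 XOR 0 = 0
  1 XOR 0 = 1
  1 XOR 1 = 0
  1 XOR 1 = 0
= 1000101001000100


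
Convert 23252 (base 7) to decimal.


Positional values (base 7):
  2 × 7^0 = 2 × 1 = 2
  5 × 7^1 = 5 × 7 = 35
  2 × 7^2 = 2 × 49 = 98
  3 × 7^3 = 3 × 343 = 1029
  2 × 7^4 = 2 × 2401 = 4802
Sum = 2 + 35 + 98 + 1029 + 4802
= 5966


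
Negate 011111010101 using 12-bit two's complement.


Original: 011111010101
Step 1 - Invert all bits: 100000101010
Step 2 - Add 1: 100000101010 + 1
= 100000101011 (represents -2005)


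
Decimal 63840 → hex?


Divide by 16 repeatedly:
63840 ÷ 16 = 3990 remainder 0 (0)
3990 ÷ 16 = 249 remainder 6 (6)
249 ÷ 16 = 15 remainder 9 (9)
15 ÷ 16 = 0 remainder 15 (F)
Reading remainders bottom-up:
= 0xF960


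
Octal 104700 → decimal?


Positional values:
Position 0: 0 × 8^0 = 0
Position 1: 0 × 8^1 = 0
Position 2: 7 × 8^2 = 448
Position 3: 4 × 8^3 = 2048
Position 4: 0 × 8^4 = 0
Position 5: 1 × 8^5 = 32768
Sum = 0 + 0 + 448 + 2048 + 0 + 32768
= 35264


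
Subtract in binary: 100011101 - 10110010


Align and subtract column by column (LSB to MSB, borrowing when needed):
  100011101
- 010110010
  ---------
  col 0: (1 - 0 borrow-in) - 0 → 1 - 0 = 1, borrow out 0
  col 1: (0 - 0 borrow-in) - 1 → borrow from next column: (0+2) - 1 = 1, borrow out 1
  col 2: (1 - 1 borrow-in) - 0 → 0 - 0 = 0, borrow out 0
  col 3: (1 - 0 borrow-in) - 0 → 1 - 0 = 1, borrow out 0
  col 4: (1 - 0 borrow-in) - 1 → 1 - 1 = 0, borrow out 0
  col 5: (0 - 0 borrow-in) - 1 → borrow from next column: (0+2) - 1 = 1, borrow out 1
  col 6: (0 - 1 borrow-in) - 0 → borrow from next column: (-1+2) - 0 = 1, borrow out 1
  col 7: (0 - 1 borrow-in) - 1 → borrow from next column: (-1+2) - 1 = 0, borrow out 1
  col 8: (1 - 1 borrow-in) - 0 → 0 - 0 = 0, borrow out 0
Reading bits MSB→LSB: 001101011
Strip leading zeros: 1101011
= 1101011


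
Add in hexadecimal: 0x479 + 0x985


Align and add column by column (LSB to MSB, each column mod 16 with carry):
  0479
+ 0985
  ----
  col 0: 9(9) + 5(5) + 0 (carry in) = 14 → E(14), carry out 0
  col 1: 7(7) + 8(8) + 0 (carry in) = 15 → F(15), carry out 0
  col 2: 4(4) + 9(9) + 0 (carry in) = 13 → D(13), carry out 0
  col 3: 0(0) + 0(0) + 0 (carry in) = 0 → 0(0), carry out 0
Reading digits MSB→LSB: 0DFE
Strip leading zeros: DFE
= 0xDFE


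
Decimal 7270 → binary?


Divide by 2 repeatedly:
7270 ÷ 2 = 3635 remainder 0
3635 ÷ 2 = 1817 remainder 1
1817 ÷ 2 = 908 remainder 1
908 ÷ 2 = 454 remainder 0
454 ÷ 2 = 227 remainder 0
227 ÷ 2 = 113 remainder 1
113 ÷ 2 = 56 remainder 1
56 ÷ 2 = 28 remainder 0
28 ÷ 2 = 14 remainder 0
14 ÷ 2 = 7 remainder 0
7 ÷ 2 = 3 remainder 1
3 ÷ 2 = 1 remainder 1
1 ÷ 2 = 0 remainder 1
Reading remainders bottom-up:
= 1110001100110


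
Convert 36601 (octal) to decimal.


Positional values:
Position 0: 1 × 8^0 = 1
Position 1: 0 × 8^1 = 0
Position 2: 6 × 8^2 = 384
Position 3: 6 × 8^3 = 3072
Position 4: 3 × 8^4 = 12288
Sum = 1 + 0 + 384 + 3072 + 12288
= 15745


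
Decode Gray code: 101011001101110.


Gray code: 101011001101110
MSB stays the same: 1
Each subsequent bit = prev_binary XOR current_gray:
  B[1] = 1 XOR 0 = 1
  B[2] = 1 XOR 1 = 0
  B[3] = 0 XOR 0 = 0
  B[4] = 0 XOR 1 = 1
  B[5] = 1 XOR 1 = 0
  B[6] = 0 XOR 0 = 0
  B[7] = 0 XOR 0 = 0
  B[8] = 0 XOR 1 = 1
  B[9] = 1 XOR 1 = 0
  B[10] = 0 XOR 0 = 0
  B[11] = 0 XOR 1 = 1
  B[12] = 1 XOR 1 = 0
  B[13] = 0 XOR 1 = 1
  B[14] = 1 XOR 0 = 1
= 110010001001011 (25675 decimal)


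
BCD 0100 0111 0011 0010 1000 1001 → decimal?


Each 4-bit group → digit:
  0100 → 4
  0111 → 7
  0011 → 3
  0010 → 2
  1000 → 8
  1001 → 9
= 473289


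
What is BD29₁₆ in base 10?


Positional values:
Position 0: 9 × 16^0 = 9 × 1 = 9
Position 1: 2 × 16^1 = 2 × 16 = 32
Position 2: D × 16^2 = 13 × 256 = 3328
Position 3: B × 16^3 = 11 × 4096 = 45056
Sum = 9 + 32 + 3328 + 45056
= 48425


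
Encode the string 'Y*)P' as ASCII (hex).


String: 'Y*)P'  (4 characters)
Per-character ASCII lookup:
  'Y': uppercase starts at 65: 'Y' = 65 + 24 = 89 → 0x59
  '*': special character: '*' = 42 → 0x2A
  ')': special character: ')' = 41 → 0x29
  'P': uppercase starts at 65: 'P' = 65 + 15 = 80 → 0x50
= 0x59 0x2A 0x29 0x50


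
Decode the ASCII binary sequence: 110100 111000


Codes (binary): 110100 111000
Per-code ASCII lookup:
  110100 = 52  (range 48-57: digits, 52 - 48 = 4) → '4'
  111000 = 56  (range 48-57: digits, 56 - 48 = 8) → '8'
= '48'


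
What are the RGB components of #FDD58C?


Hex: #FDD58C
R = FD₁₆ = 253
G = D5₁₆ = 213
B = 8C₁₆ = 140
= RGB(253, 213, 140)


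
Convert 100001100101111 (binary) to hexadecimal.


Group into 4-bit nibbles: 0100001100101111
  0100 = 4
  0011 = 3
  0010 = 2
  1111 = F
= 0x432F


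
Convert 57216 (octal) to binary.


Each octal digit → 3 binary bits:
  5 = 101
  7 = 111
  2 = 010
  1 = 001
  6 = 110
Concatenate: 101 111 010 001 110
= 101111010001110


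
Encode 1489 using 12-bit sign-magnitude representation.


Sign bit: 0 (positive)
Magnitude: 1489 = 10111010001
= 010111010001


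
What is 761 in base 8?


Divide by 8 repeatedly:
761 ÷ 8 = 95 remainder 1
95 ÷ 8 = 11 remainder 7
11 ÷ 8 = 1 remainder 3
1 ÷ 8 = 0 remainder 1
Reading remainders bottom-up:
= 0o1371


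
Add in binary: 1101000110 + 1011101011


Align and add column by column (LSB to MSB, carry propagating):
  01101000110
+ 01011101011
  -----------
  col 0: 0 + 1 + 0 (carry in) = 1 → bit 1, carry out 0
  col 1: 1 + 1 + 0 (carry in) = 2 → bit 0, carry out 1
  col 2: 1 + 0 + 1 (carry in) = 2 → bit 0, carry out 1
  col 3: 0 + 1 + 1 (carry in) = 2 → bit 0, carry out 1
  col 4: 0 + 0 + 1 (carry in) = 1 → bit 1, carry out 0
  col 5: 0 + 1 + 0 (carry in) = 1 → bit 1, carry out 0
  col 6: 1 + 1 + 0 (carry in) = 2 → bit 0, carry out 1
  col 7: 0 + 1 + 1 (carry in) = 2 → bit 0, carry out 1
  col 8: 1 + 0 + 1 (carry in) = 2 → bit 0, carry out 1
  col 9: 1 + 1 + 1 (carry in) = 3 → bit 1, carry out 1
  col 10: 0 + 0 + 1 (carry in) = 1 → bit 1, carry out 0
Reading bits MSB→LSB: 11000110001
Strip leading zeros: 11000110001
= 11000110001


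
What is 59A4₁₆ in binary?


Each hex digit → 4 binary bits:
  5 = 0101
  9 = 1001
  A = 1010
  4 = 0100
Concatenate: 0101 1001 1010 0100
= 0101100110100100


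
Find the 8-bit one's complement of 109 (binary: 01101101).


Original: 01101101
Invert all bits:
  bit 0: 0 → 1
  bit 1: 1 → 0
  bit 2: 1 → 0
  bit 3: 0 → 1
  bit 4: 1 → 0
  bit 5: 1 → 0
  bit 6: 0 → 1
  bit 7: 1 → 0
= 10010010


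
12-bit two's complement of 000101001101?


Original: 000101001101
Step 1 - Invert all bits: 111010110010
Step 2 - Add 1: 111010110010 + 1
= 111010110011 (represents -333)


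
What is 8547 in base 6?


Divide by 6 repeatedly:
8547 ÷ 6 = 1424 remainder 3
1424 ÷ 6 = 237 remainder 2
237 ÷ 6 = 39 remainder 3
39 ÷ 6 = 6 remainder 3
6 ÷ 6 = 1 remainder 0
1 ÷ 6 = 0 remainder 1
Reading remainders bottom-up:
= 103323


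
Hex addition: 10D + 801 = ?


Align and add column by column (LSB to MSB, each column mod 16 with carry):
  010D
+ 0801
  ----
  col 0: D(13) + 1(1) + 0 (carry in) = 14 → E(14), carry out 0
  col 1: 0(0) + 0(0) + 0 (carry in) = 0 → 0(0), carry out 0
  col 2: 1(1) + 8(8) + 0 (carry in) = 9 → 9(9), carry out 0
  col 3: 0(0) + 0(0) + 0 (carry in) = 0 → 0(0), carry out 0
Reading digits MSB→LSB: 090E
Strip leading zeros: 90E
= 0x90E


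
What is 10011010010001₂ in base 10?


Positional values:
Bit 0: 1 × 2^0 = 1
Bit 4: 1 × 2^4 = 16
Bit 7: 1 × 2^7 = 128
Bit 9: 1 × 2^9 = 512
Bit 10: 1 × 2^10 = 1024
Bit 13: 1 × 2^13 = 8192
Sum = 1 + 16 + 128 + 512 + 1024 + 8192
= 9873


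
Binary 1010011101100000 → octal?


Group into 3-bit groups: 001010011101100000
  001 = 1
  010 = 2
  011 = 3
  101 = 5
  100 = 4
  000 = 0
= 0o123540


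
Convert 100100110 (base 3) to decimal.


Positional values (base 3):
  0 × 3^0 = 0 × 1 = 0
  1 × 3^1 = 1 × 3 = 3
  1 × 3^2 = 1 × 9 = 9
  0 × 3^3 = 0 × 27 = 0
  0 × 3^4 = 0 × 81 = 0
  1 × 3^5 = 1 × 243 = 243
  0 × 3^6 = 0 × 729 = 0
  0 × 3^7 = 0 × 2187 = 0
  1 × 3^8 = 1 × 6561 = 6561
Sum = 0 + 3 + 9 + 0 + 0 + 243 + 0 + 0 + 6561
= 6816


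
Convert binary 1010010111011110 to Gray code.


Binary: 1010010111011110
Gray code: G = B XOR (B >> 1)
B >> 1 = 0101001011101111
1010010111011110 XOR 0101001011101111:
  1 XOR 0 = 1
  0 XOR 1 = 1
  1 XOR 0 = 1
  0 XOR 1 = 1
  0 XOR 0 = 0
  1 XOR 0 = 1
  0 XOR 1 = 1
  1 XOR 0 = 1
  1 XOR 1 = 0
  1 XOR 1 = 0
  0 XOR 1 = 1
  1 XOR 0 = 1
  1 XOR 1 = 0
  1 XOR 1 = 0
  1 XOR 1 = 0
  0 XOR 1 = 1
= 1111011100110001


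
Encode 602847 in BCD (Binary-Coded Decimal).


Each digit → 4-bit binary:
  6 → 0110
  0 → 0000
  2 → 0010
  8 → 1000
  4 → 0100
  7 → 0111
= 0110 0000 0010 1000 0100 0111


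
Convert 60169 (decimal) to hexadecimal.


Divide by 16 repeatedly:
60169 ÷ 16 = 3760 remainder 9 (9)
3760 ÷ 16 = 235 remainder 0 (0)
235 ÷ 16 = 14 remainder 11 (B)
14 ÷ 16 = 0 remainder 14 (E)
Reading remainders bottom-up:
= 0xEB09


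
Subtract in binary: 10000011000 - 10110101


Align and subtract column by column (LSB to MSB, borrowing when needed):
  10000011000
- 00010110101
  -----------
  col 0: (0 - 0 borrow-in) - 1 → borrow from next column: (0+2) - 1 = 1, borrow out 1
  col 1: (0 - 1 borrow-in) - 0 → borrow from next column: (-1+2) - 0 = 1, borrow out 1
  col 2: (0 - 1 borrow-in) - 1 → borrow from next column: (-1+2) - 1 = 0, borrow out 1
  col 3: (1 - 1 borrow-in) - 0 → 0 - 0 = 0, borrow out 0
  col 4: (1 - 0 borrow-in) - 1 → 1 - 1 = 0, borrow out 0
  col 5: (0 - 0 borrow-in) - 1 → borrow from next column: (0+2) - 1 = 1, borrow out 1
  col 6: (0 - 1 borrow-in) - 0 → borrow from next column: (-1+2) - 0 = 1, borrow out 1
  col 7: (0 - 1 borrow-in) - 1 → borrow from next column: (-1+2) - 1 = 0, borrow out 1
  col 8: (0 - 1 borrow-in) - 0 → borrow from next column: (-1+2) - 0 = 1, borrow out 1
  col 9: (0 - 1 borrow-in) - 0 → borrow from next column: (-1+2) - 0 = 1, borrow out 1
  col 10: (1 - 1 borrow-in) - 0 → 0 - 0 = 0, borrow out 0
Reading bits MSB→LSB: 01101100011
Strip leading zeros: 1101100011
= 1101100011


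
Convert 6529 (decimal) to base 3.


Divide by 3 repeatedly:
6529 ÷ 3 = 2176 remainder 1
2176 ÷ 3 = 725 remainder 1
725 ÷ 3 = 241 remainder 2
241 ÷ 3 = 80 remainder 1
80 ÷ 3 = 26 remainder 2
26 ÷ 3 = 8 remainder 2
8 ÷ 3 = 2 remainder 2
2 ÷ 3 = 0 remainder 2
Reading remainders bottom-up:
= 22221211


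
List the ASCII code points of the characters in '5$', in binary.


String: '5$'  (2 characters)
Per-character ASCII lookup:
  '5': digits start at 48: '5' = 48 + 5 = 53 → 110101
  '$': special character: '$' = 36 → 100100
= 110101 100100


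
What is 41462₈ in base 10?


Positional values:
Position 0: 2 × 8^0 = 2
Position 1: 6 × 8^1 = 48
Position 2: 4 × 8^2 = 256
Position 3: 1 × 8^3 = 512
Position 4: 4 × 8^4 = 16384
Sum = 2 + 48 + 256 + 512 + 16384
= 17202


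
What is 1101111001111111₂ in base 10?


Positional values:
Bit 0: 1 × 2^0 = 1
Bit 1: 1 × 2^1 = 2
Bit 2: 1 × 2^2 = 4
Bit 3: 1 × 2^3 = 8
Bit 4: 1 × 2^4 = 16
Bit 5: 1 × 2^5 = 32
Bit 6: 1 × 2^6 = 64
Bit 9: 1 × 2^9 = 512
Bit 10: 1 × 2^10 = 1024
Bit 11: 1 × 2^11 = 2048
Bit 12: 1 × 2^12 = 4096
Bit 14: 1 × 2^14 = 16384
Bit 15: 1 × 2^15 = 32768
Sum = 1 + 2 + 4 + 8 + 16 + 32 + 64 + 512 + 1024 + 2048 + 4096 + 16384 + 32768
= 56959


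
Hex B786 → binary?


Each hex digit → 4 binary bits:
  B = 1011
  7 = 0111
  8 = 1000
  6 = 0110
Concatenate: 1011 0111 1000 0110
= 1011011110000110


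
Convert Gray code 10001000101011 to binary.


Gray code: 10001000101011
MSB stays the same: 1
Each subsequent bit = prev_binary XOR current_gray:
  B[1] = 1 XOR 0 = 1
  B[2] = 1 XOR 0 = 1
  B[3] = 1 XOR 0 = 1
  B[4] = 1 XOR 1 = 0
  B[5] = 0 XOR 0 = 0
  B[6] = 0 XOR 0 = 0
  B[7] = 0 XOR 0 = 0
  B[8] = 0 XOR 1 = 1
  B[9] = 1 XOR 0 = 1
  B[10] = 1 XOR 1 = 0
  B[11] = 0 XOR 0 = 0
  B[12] = 0 XOR 1 = 1
  B[13] = 1 XOR 1 = 0
= 11110000110010 (15410 decimal)


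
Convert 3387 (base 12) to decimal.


Positional values (base 12):
  7 × 12^0 = 7 × 1 = 7
  8 × 12^1 = 8 × 12 = 96
  3 × 12^2 = 3 × 144 = 432
  3 × 12^3 = 3 × 1728 = 5184
Sum = 7 + 96 + 432 + 5184
= 5719


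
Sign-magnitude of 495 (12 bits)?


Sign bit: 0 (positive)
Magnitude: 495 = 00111101111
= 000111101111


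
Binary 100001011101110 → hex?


Group into 4-bit nibbles: 0100001011101110
  0100 = 4
  0010 = 2
  1110 = E
  1110 = E
= 0x42EE


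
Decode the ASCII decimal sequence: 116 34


Codes (decimal): 116 34
Per-code ASCII lookup:
  116  (range 97-122: lowercase, 116 - 97 = 19) → 't'
  34  (special character) → '"'
= 't"'


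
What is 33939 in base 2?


Divide by 2 repeatedly:
33939 ÷ 2 = 16969 remainder 1
16969 ÷ 2 = 8484 remainder 1
8484 ÷ 2 = 4242 remainder 0
4242 ÷ 2 = 2121 remainder 0
2121 ÷ 2 = 1060 remainder 1
1060 ÷ 2 = 530 remainder 0
530 ÷ 2 = 265 remainder 0
265 ÷ 2 = 132 remainder 1
132 ÷ 2 = 66 remainder 0
66 ÷ 2 = 33 remainder 0
33 ÷ 2 = 16 remainder 1
16 ÷ 2 = 8 remainder 0
8 ÷ 2 = 4 remainder 0
4 ÷ 2 = 2 remainder 0
2 ÷ 2 = 1 remainder 0
1 ÷ 2 = 0 remainder 1
Reading remainders bottom-up:
= 1000010010010011


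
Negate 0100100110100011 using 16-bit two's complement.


Original: 0100100110100011
Step 1 - Invert all bits: 1011011001011100
Step 2 - Add 1: 1011011001011100 + 1
= 1011011001011101 (represents -18851)


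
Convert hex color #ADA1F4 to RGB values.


Hex: #ADA1F4
R = AD₁₆ = 173
G = A1₁₆ = 161
B = F4₁₆ = 244
= RGB(173, 161, 244)


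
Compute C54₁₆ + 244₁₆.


Align and add column by column (LSB to MSB, each column mod 16 with carry):
  0C54
+ 0244
  ----
  col 0: 4(4) + 4(4) + 0 (carry in) = 8 → 8(8), carry out 0
  col 1: 5(5) + 4(4) + 0 (carry in) = 9 → 9(9), carry out 0
  col 2: C(12) + 2(2) + 0 (carry in) = 14 → E(14), carry out 0
  col 3: 0(0) + 0(0) + 0 (carry in) = 0 → 0(0), carry out 0
Reading digits MSB→LSB: 0E98
Strip leading zeros: E98
= 0xE98


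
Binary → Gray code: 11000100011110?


Binary: 11000100011110
Gray code: G = B XOR (B >> 1)
B >> 1 = 01100010001111
11000100011110 XOR 01100010001111:
  1 XOR 0 = 1
  1 XOR 1 = 0
  0 XOR 1 = 1
  0 XOR 0 = 0
  0 XOR 0 = 0
  1 XOR 0 = 1
  0 XOR 1 = 1
  0 XOR 0 = 0
  0 XOR 0 = 0
  1 XOR 0 = 1
  1 XOR 1 = 0
  1 XOR 1 = 0
  1 XOR 1 = 0
  0 XOR 1 = 1
= 10100110010001


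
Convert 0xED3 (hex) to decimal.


Positional values:
Position 0: 3 × 16^0 = 3 × 1 = 3
Position 1: D × 16^1 = 13 × 16 = 208
Position 2: E × 16^2 = 14 × 256 = 3584
Sum = 3 + 208 + 3584
= 3795


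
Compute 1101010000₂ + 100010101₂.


Align and add column by column (LSB to MSB, carry propagating):
  01101010000
+ 00100010101
  -----------
  col 0: 0 + 1 + 0 (carry in) = 1 → bit 1, carry out 0
  col 1: 0 + 0 + 0 (carry in) = 0 → bit 0, carry out 0
  col 2: 0 + 1 + 0 (carry in) = 1 → bit 1, carry out 0
  col 3: 0 + 0 + 0 (carry in) = 0 → bit 0, carry out 0
  col 4: 1 + 1 + 0 (carry in) = 2 → bit 0, carry out 1
  col 5: 0 + 0 + 1 (carry in) = 1 → bit 1, carry out 0
  col 6: 1 + 0 + 0 (carry in) = 1 → bit 1, carry out 0
  col 7: 0 + 0 + 0 (carry in) = 0 → bit 0, carry out 0
  col 8: 1 + 1 + 0 (carry in) = 2 → bit 0, carry out 1
  col 9: 1 + 0 + 1 (carry in) = 2 → bit 0, carry out 1
  col 10: 0 + 0 + 1 (carry in) = 1 → bit 1, carry out 0
Reading bits MSB→LSB: 10001100101
Strip leading zeros: 10001100101
= 10001100101


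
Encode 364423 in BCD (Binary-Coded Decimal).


Each digit → 4-bit binary:
  3 → 0011
  6 → 0110
  4 → 0100
  4 → 0100
  2 → 0010
  3 → 0011
= 0011 0110 0100 0100 0010 0011


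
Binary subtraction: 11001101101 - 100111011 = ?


Align and subtract column by column (LSB to MSB, borrowing when needed):
  11001101101
- 00100111011
  -----------
  col 0: (1 - 0 borrow-in) - 1 → 1 - 1 = 0, borrow out 0
  col 1: (0 - 0 borrow-in) - 1 → borrow from next column: (0+2) - 1 = 1, borrow out 1
  col 2: (1 - 1 borrow-in) - 0 → 0 - 0 = 0, borrow out 0
  col 3: (1 - 0 borrow-in) - 1 → 1 - 1 = 0, borrow out 0
  col 4: (0 - 0 borrow-in) - 1 → borrow from next column: (0+2) - 1 = 1, borrow out 1
  col 5: (1 - 1 borrow-in) - 1 → borrow from next column: (0+2) - 1 = 1, borrow out 1
  col 6: (1 - 1 borrow-in) - 0 → 0 - 0 = 0, borrow out 0
  col 7: (0 - 0 borrow-in) - 0 → 0 - 0 = 0, borrow out 0
  col 8: (0 - 0 borrow-in) - 1 → borrow from next column: (0+2) - 1 = 1, borrow out 1
  col 9: (1 - 1 borrow-in) - 0 → 0 - 0 = 0, borrow out 0
  col 10: (1 - 0 borrow-in) - 0 → 1 - 0 = 1, borrow out 0
Reading bits MSB→LSB: 10100110010
Strip leading zeros: 10100110010
= 10100110010
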